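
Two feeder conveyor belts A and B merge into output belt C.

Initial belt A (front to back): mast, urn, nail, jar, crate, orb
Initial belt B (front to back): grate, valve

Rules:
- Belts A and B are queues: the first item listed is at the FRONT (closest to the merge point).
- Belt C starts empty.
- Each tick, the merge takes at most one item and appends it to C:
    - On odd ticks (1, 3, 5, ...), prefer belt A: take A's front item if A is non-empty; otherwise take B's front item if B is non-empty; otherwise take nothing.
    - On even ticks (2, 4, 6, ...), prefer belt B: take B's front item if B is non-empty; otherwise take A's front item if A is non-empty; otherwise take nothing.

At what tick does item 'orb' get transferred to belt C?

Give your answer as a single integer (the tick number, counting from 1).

Answer: 8

Derivation:
Tick 1: prefer A, take mast from A; A=[urn,nail,jar,crate,orb] B=[grate,valve] C=[mast]
Tick 2: prefer B, take grate from B; A=[urn,nail,jar,crate,orb] B=[valve] C=[mast,grate]
Tick 3: prefer A, take urn from A; A=[nail,jar,crate,orb] B=[valve] C=[mast,grate,urn]
Tick 4: prefer B, take valve from B; A=[nail,jar,crate,orb] B=[-] C=[mast,grate,urn,valve]
Tick 5: prefer A, take nail from A; A=[jar,crate,orb] B=[-] C=[mast,grate,urn,valve,nail]
Tick 6: prefer B, take jar from A; A=[crate,orb] B=[-] C=[mast,grate,urn,valve,nail,jar]
Tick 7: prefer A, take crate from A; A=[orb] B=[-] C=[mast,grate,urn,valve,nail,jar,crate]
Tick 8: prefer B, take orb from A; A=[-] B=[-] C=[mast,grate,urn,valve,nail,jar,crate,orb]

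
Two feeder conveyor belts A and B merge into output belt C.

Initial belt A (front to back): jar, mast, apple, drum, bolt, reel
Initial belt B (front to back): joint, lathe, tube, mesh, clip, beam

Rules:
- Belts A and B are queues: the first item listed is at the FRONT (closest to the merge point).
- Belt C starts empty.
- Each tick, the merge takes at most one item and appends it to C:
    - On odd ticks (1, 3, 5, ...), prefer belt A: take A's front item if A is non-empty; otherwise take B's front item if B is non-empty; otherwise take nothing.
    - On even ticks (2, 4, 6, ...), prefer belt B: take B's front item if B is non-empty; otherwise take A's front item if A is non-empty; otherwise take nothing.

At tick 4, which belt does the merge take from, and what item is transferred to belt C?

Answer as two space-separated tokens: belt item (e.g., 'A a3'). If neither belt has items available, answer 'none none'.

Tick 1: prefer A, take jar from A; A=[mast,apple,drum,bolt,reel] B=[joint,lathe,tube,mesh,clip,beam] C=[jar]
Tick 2: prefer B, take joint from B; A=[mast,apple,drum,bolt,reel] B=[lathe,tube,mesh,clip,beam] C=[jar,joint]
Tick 3: prefer A, take mast from A; A=[apple,drum,bolt,reel] B=[lathe,tube,mesh,clip,beam] C=[jar,joint,mast]
Tick 4: prefer B, take lathe from B; A=[apple,drum,bolt,reel] B=[tube,mesh,clip,beam] C=[jar,joint,mast,lathe]

Answer: B lathe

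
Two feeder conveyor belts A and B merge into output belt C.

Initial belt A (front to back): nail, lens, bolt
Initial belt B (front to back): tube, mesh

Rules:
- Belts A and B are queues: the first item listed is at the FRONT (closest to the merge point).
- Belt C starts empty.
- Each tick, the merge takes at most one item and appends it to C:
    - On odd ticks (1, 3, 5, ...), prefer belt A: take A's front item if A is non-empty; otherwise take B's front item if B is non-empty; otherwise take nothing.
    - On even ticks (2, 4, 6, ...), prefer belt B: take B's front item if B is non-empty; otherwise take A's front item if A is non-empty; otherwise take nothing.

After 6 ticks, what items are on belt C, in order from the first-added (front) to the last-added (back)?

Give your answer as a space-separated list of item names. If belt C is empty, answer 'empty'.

Tick 1: prefer A, take nail from A; A=[lens,bolt] B=[tube,mesh] C=[nail]
Tick 2: prefer B, take tube from B; A=[lens,bolt] B=[mesh] C=[nail,tube]
Tick 3: prefer A, take lens from A; A=[bolt] B=[mesh] C=[nail,tube,lens]
Tick 4: prefer B, take mesh from B; A=[bolt] B=[-] C=[nail,tube,lens,mesh]
Tick 5: prefer A, take bolt from A; A=[-] B=[-] C=[nail,tube,lens,mesh,bolt]
Tick 6: prefer B, both empty, nothing taken; A=[-] B=[-] C=[nail,tube,lens,mesh,bolt]

Answer: nail tube lens mesh bolt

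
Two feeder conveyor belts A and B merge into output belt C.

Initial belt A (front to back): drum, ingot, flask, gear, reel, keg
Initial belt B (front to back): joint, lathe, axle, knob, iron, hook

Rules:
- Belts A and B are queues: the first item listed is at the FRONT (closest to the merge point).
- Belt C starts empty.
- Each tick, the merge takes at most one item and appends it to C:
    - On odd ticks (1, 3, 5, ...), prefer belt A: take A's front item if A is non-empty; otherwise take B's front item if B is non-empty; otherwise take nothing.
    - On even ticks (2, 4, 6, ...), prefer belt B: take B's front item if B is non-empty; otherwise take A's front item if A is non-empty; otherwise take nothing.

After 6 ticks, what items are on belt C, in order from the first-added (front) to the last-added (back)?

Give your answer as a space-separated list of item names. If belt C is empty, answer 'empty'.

Answer: drum joint ingot lathe flask axle

Derivation:
Tick 1: prefer A, take drum from A; A=[ingot,flask,gear,reel,keg] B=[joint,lathe,axle,knob,iron,hook] C=[drum]
Tick 2: prefer B, take joint from B; A=[ingot,flask,gear,reel,keg] B=[lathe,axle,knob,iron,hook] C=[drum,joint]
Tick 3: prefer A, take ingot from A; A=[flask,gear,reel,keg] B=[lathe,axle,knob,iron,hook] C=[drum,joint,ingot]
Tick 4: prefer B, take lathe from B; A=[flask,gear,reel,keg] B=[axle,knob,iron,hook] C=[drum,joint,ingot,lathe]
Tick 5: prefer A, take flask from A; A=[gear,reel,keg] B=[axle,knob,iron,hook] C=[drum,joint,ingot,lathe,flask]
Tick 6: prefer B, take axle from B; A=[gear,reel,keg] B=[knob,iron,hook] C=[drum,joint,ingot,lathe,flask,axle]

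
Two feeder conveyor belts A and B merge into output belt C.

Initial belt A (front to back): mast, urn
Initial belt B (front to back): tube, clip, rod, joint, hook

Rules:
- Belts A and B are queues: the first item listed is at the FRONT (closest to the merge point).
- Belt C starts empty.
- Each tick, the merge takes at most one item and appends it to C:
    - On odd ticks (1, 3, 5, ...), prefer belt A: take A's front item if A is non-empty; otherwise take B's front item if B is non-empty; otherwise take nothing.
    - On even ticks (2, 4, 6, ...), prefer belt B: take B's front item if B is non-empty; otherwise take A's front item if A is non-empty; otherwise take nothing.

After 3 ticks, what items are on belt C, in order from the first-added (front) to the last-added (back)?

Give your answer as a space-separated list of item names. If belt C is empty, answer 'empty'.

Tick 1: prefer A, take mast from A; A=[urn] B=[tube,clip,rod,joint,hook] C=[mast]
Tick 2: prefer B, take tube from B; A=[urn] B=[clip,rod,joint,hook] C=[mast,tube]
Tick 3: prefer A, take urn from A; A=[-] B=[clip,rod,joint,hook] C=[mast,tube,urn]

Answer: mast tube urn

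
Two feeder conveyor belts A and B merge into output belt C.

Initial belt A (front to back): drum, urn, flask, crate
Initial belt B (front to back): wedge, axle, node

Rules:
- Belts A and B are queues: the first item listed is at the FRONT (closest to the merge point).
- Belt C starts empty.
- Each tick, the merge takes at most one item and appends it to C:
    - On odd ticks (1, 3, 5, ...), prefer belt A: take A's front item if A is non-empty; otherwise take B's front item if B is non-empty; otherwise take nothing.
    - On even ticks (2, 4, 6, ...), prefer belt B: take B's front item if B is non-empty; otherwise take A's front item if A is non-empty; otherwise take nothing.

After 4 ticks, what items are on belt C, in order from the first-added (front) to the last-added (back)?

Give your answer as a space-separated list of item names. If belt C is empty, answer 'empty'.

Answer: drum wedge urn axle

Derivation:
Tick 1: prefer A, take drum from A; A=[urn,flask,crate] B=[wedge,axle,node] C=[drum]
Tick 2: prefer B, take wedge from B; A=[urn,flask,crate] B=[axle,node] C=[drum,wedge]
Tick 3: prefer A, take urn from A; A=[flask,crate] B=[axle,node] C=[drum,wedge,urn]
Tick 4: prefer B, take axle from B; A=[flask,crate] B=[node] C=[drum,wedge,urn,axle]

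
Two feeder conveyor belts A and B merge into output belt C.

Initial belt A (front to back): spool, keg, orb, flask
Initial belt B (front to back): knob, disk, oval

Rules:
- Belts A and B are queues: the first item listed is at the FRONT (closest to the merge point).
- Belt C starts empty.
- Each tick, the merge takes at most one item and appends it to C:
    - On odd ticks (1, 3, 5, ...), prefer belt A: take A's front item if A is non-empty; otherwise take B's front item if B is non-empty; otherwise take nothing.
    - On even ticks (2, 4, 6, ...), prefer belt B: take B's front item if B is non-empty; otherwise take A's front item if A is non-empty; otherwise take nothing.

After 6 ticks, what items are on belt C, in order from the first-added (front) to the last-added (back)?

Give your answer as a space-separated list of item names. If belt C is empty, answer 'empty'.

Answer: spool knob keg disk orb oval

Derivation:
Tick 1: prefer A, take spool from A; A=[keg,orb,flask] B=[knob,disk,oval] C=[spool]
Tick 2: prefer B, take knob from B; A=[keg,orb,flask] B=[disk,oval] C=[spool,knob]
Tick 3: prefer A, take keg from A; A=[orb,flask] B=[disk,oval] C=[spool,knob,keg]
Tick 4: prefer B, take disk from B; A=[orb,flask] B=[oval] C=[spool,knob,keg,disk]
Tick 5: prefer A, take orb from A; A=[flask] B=[oval] C=[spool,knob,keg,disk,orb]
Tick 6: prefer B, take oval from B; A=[flask] B=[-] C=[spool,knob,keg,disk,orb,oval]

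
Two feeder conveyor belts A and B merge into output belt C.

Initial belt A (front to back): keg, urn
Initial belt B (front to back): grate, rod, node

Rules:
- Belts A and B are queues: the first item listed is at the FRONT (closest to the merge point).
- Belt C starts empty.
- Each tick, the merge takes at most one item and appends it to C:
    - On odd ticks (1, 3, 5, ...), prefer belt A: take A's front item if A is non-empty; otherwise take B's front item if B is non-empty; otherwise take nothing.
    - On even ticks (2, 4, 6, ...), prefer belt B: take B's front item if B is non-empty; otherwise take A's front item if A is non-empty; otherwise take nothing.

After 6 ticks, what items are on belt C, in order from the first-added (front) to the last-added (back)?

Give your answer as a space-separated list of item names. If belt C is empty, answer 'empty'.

Tick 1: prefer A, take keg from A; A=[urn] B=[grate,rod,node] C=[keg]
Tick 2: prefer B, take grate from B; A=[urn] B=[rod,node] C=[keg,grate]
Tick 3: prefer A, take urn from A; A=[-] B=[rod,node] C=[keg,grate,urn]
Tick 4: prefer B, take rod from B; A=[-] B=[node] C=[keg,grate,urn,rod]
Tick 5: prefer A, take node from B; A=[-] B=[-] C=[keg,grate,urn,rod,node]
Tick 6: prefer B, both empty, nothing taken; A=[-] B=[-] C=[keg,grate,urn,rod,node]

Answer: keg grate urn rod node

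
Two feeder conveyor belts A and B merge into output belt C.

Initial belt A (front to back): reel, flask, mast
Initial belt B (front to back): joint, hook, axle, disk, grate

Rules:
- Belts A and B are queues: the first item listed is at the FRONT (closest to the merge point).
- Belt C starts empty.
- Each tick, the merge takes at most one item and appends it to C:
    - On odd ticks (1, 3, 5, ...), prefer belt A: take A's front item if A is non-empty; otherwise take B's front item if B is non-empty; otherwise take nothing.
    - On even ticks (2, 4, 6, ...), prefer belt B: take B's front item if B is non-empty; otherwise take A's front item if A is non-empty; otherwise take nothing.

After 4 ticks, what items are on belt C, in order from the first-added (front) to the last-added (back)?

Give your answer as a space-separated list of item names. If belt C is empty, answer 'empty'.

Tick 1: prefer A, take reel from A; A=[flask,mast] B=[joint,hook,axle,disk,grate] C=[reel]
Tick 2: prefer B, take joint from B; A=[flask,mast] B=[hook,axle,disk,grate] C=[reel,joint]
Tick 3: prefer A, take flask from A; A=[mast] B=[hook,axle,disk,grate] C=[reel,joint,flask]
Tick 4: prefer B, take hook from B; A=[mast] B=[axle,disk,grate] C=[reel,joint,flask,hook]

Answer: reel joint flask hook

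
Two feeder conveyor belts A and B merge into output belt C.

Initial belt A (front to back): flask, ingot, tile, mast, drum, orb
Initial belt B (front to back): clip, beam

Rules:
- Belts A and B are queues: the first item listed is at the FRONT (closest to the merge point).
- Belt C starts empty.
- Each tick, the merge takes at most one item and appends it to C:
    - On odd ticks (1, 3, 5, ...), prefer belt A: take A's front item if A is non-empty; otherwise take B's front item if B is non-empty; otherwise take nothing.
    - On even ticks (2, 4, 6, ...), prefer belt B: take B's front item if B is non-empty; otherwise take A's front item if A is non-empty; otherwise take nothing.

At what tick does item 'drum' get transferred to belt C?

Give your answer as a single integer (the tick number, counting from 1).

Tick 1: prefer A, take flask from A; A=[ingot,tile,mast,drum,orb] B=[clip,beam] C=[flask]
Tick 2: prefer B, take clip from B; A=[ingot,tile,mast,drum,orb] B=[beam] C=[flask,clip]
Tick 3: prefer A, take ingot from A; A=[tile,mast,drum,orb] B=[beam] C=[flask,clip,ingot]
Tick 4: prefer B, take beam from B; A=[tile,mast,drum,orb] B=[-] C=[flask,clip,ingot,beam]
Tick 5: prefer A, take tile from A; A=[mast,drum,orb] B=[-] C=[flask,clip,ingot,beam,tile]
Tick 6: prefer B, take mast from A; A=[drum,orb] B=[-] C=[flask,clip,ingot,beam,tile,mast]
Tick 7: prefer A, take drum from A; A=[orb] B=[-] C=[flask,clip,ingot,beam,tile,mast,drum]

Answer: 7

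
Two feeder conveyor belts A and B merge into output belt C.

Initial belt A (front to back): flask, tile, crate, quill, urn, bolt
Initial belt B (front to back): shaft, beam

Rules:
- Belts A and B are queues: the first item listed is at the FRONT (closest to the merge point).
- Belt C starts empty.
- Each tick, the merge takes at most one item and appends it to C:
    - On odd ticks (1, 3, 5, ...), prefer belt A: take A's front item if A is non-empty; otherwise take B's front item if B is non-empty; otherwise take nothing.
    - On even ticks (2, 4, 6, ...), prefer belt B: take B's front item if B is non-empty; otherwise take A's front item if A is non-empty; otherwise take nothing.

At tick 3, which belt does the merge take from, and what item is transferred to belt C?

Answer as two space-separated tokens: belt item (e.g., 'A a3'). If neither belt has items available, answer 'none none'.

Tick 1: prefer A, take flask from A; A=[tile,crate,quill,urn,bolt] B=[shaft,beam] C=[flask]
Tick 2: prefer B, take shaft from B; A=[tile,crate,quill,urn,bolt] B=[beam] C=[flask,shaft]
Tick 3: prefer A, take tile from A; A=[crate,quill,urn,bolt] B=[beam] C=[flask,shaft,tile]

Answer: A tile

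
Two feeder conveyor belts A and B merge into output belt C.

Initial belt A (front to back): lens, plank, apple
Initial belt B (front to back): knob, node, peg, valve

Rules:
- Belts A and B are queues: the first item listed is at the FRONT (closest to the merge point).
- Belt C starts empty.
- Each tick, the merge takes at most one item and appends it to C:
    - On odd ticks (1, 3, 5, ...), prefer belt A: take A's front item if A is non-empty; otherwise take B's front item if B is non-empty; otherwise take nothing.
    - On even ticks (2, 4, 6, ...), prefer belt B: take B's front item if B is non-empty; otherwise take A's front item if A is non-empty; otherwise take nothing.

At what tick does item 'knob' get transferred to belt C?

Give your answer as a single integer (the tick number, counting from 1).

Tick 1: prefer A, take lens from A; A=[plank,apple] B=[knob,node,peg,valve] C=[lens]
Tick 2: prefer B, take knob from B; A=[plank,apple] B=[node,peg,valve] C=[lens,knob]

Answer: 2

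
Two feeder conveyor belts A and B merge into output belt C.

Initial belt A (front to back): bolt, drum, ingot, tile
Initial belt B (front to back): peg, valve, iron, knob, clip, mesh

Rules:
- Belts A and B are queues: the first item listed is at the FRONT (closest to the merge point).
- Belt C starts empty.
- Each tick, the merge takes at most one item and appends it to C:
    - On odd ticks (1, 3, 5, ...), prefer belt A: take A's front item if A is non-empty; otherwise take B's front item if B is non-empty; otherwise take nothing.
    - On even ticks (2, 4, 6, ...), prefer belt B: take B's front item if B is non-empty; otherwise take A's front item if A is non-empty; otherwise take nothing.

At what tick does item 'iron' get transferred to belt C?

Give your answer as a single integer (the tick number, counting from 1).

Tick 1: prefer A, take bolt from A; A=[drum,ingot,tile] B=[peg,valve,iron,knob,clip,mesh] C=[bolt]
Tick 2: prefer B, take peg from B; A=[drum,ingot,tile] B=[valve,iron,knob,clip,mesh] C=[bolt,peg]
Tick 3: prefer A, take drum from A; A=[ingot,tile] B=[valve,iron,knob,clip,mesh] C=[bolt,peg,drum]
Tick 4: prefer B, take valve from B; A=[ingot,tile] B=[iron,knob,clip,mesh] C=[bolt,peg,drum,valve]
Tick 5: prefer A, take ingot from A; A=[tile] B=[iron,knob,clip,mesh] C=[bolt,peg,drum,valve,ingot]
Tick 6: prefer B, take iron from B; A=[tile] B=[knob,clip,mesh] C=[bolt,peg,drum,valve,ingot,iron]

Answer: 6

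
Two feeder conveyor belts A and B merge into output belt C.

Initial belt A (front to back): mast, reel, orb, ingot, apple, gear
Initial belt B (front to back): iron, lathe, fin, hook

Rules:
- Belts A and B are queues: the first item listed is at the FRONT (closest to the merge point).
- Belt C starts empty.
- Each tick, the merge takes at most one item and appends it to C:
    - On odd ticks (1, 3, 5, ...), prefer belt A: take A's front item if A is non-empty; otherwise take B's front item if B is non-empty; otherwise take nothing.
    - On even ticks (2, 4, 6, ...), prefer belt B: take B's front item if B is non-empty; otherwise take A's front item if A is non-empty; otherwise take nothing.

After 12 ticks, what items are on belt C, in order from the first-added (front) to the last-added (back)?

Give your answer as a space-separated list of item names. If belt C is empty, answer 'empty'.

Tick 1: prefer A, take mast from A; A=[reel,orb,ingot,apple,gear] B=[iron,lathe,fin,hook] C=[mast]
Tick 2: prefer B, take iron from B; A=[reel,orb,ingot,apple,gear] B=[lathe,fin,hook] C=[mast,iron]
Tick 3: prefer A, take reel from A; A=[orb,ingot,apple,gear] B=[lathe,fin,hook] C=[mast,iron,reel]
Tick 4: prefer B, take lathe from B; A=[orb,ingot,apple,gear] B=[fin,hook] C=[mast,iron,reel,lathe]
Tick 5: prefer A, take orb from A; A=[ingot,apple,gear] B=[fin,hook] C=[mast,iron,reel,lathe,orb]
Tick 6: prefer B, take fin from B; A=[ingot,apple,gear] B=[hook] C=[mast,iron,reel,lathe,orb,fin]
Tick 7: prefer A, take ingot from A; A=[apple,gear] B=[hook] C=[mast,iron,reel,lathe,orb,fin,ingot]
Tick 8: prefer B, take hook from B; A=[apple,gear] B=[-] C=[mast,iron,reel,lathe,orb,fin,ingot,hook]
Tick 9: prefer A, take apple from A; A=[gear] B=[-] C=[mast,iron,reel,lathe,orb,fin,ingot,hook,apple]
Tick 10: prefer B, take gear from A; A=[-] B=[-] C=[mast,iron,reel,lathe,orb,fin,ingot,hook,apple,gear]
Tick 11: prefer A, both empty, nothing taken; A=[-] B=[-] C=[mast,iron,reel,lathe,orb,fin,ingot,hook,apple,gear]
Tick 12: prefer B, both empty, nothing taken; A=[-] B=[-] C=[mast,iron,reel,lathe,orb,fin,ingot,hook,apple,gear]

Answer: mast iron reel lathe orb fin ingot hook apple gear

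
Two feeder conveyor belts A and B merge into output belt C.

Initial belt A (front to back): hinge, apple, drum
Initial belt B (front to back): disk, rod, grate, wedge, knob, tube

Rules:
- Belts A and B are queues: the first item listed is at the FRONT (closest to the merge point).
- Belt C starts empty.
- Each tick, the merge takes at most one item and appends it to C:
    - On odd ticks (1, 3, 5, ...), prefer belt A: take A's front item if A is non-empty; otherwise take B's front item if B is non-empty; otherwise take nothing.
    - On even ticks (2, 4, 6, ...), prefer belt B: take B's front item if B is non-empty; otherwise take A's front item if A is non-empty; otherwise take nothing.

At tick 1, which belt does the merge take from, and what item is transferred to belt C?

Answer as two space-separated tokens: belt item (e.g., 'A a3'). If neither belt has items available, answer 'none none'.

Tick 1: prefer A, take hinge from A; A=[apple,drum] B=[disk,rod,grate,wedge,knob,tube] C=[hinge]

Answer: A hinge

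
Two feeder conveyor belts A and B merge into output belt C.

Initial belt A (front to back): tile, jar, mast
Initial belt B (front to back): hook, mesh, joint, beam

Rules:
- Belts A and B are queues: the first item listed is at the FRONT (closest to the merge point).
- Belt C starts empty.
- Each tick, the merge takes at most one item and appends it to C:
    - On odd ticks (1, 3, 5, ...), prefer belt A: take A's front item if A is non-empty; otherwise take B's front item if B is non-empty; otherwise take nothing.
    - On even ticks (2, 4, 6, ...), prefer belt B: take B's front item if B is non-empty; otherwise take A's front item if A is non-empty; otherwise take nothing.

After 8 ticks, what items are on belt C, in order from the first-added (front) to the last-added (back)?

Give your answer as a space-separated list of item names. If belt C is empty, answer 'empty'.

Tick 1: prefer A, take tile from A; A=[jar,mast] B=[hook,mesh,joint,beam] C=[tile]
Tick 2: prefer B, take hook from B; A=[jar,mast] B=[mesh,joint,beam] C=[tile,hook]
Tick 3: prefer A, take jar from A; A=[mast] B=[mesh,joint,beam] C=[tile,hook,jar]
Tick 4: prefer B, take mesh from B; A=[mast] B=[joint,beam] C=[tile,hook,jar,mesh]
Tick 5: prefer A, take mast from A; A=[-] B=[joint,beam] C=[tile,hook,jar,mesh,mast]
Tick 6: prefer B, take joint from B; A=[-] B=[beam] C=[tile,hook,jar,mesh,mast,joint]
Tick 7: prefer A, take beam from B; A=[-] B=[-] C=[tile,hook,jar,mesh,mast,joint,beam]
Tick 8: prefer B, both empty, nothing taken; A=[-] B=[-] C=[tile,hook,jar,mesh,mast,joint,beam]

Answer: tile hook jar mesh mast joint beam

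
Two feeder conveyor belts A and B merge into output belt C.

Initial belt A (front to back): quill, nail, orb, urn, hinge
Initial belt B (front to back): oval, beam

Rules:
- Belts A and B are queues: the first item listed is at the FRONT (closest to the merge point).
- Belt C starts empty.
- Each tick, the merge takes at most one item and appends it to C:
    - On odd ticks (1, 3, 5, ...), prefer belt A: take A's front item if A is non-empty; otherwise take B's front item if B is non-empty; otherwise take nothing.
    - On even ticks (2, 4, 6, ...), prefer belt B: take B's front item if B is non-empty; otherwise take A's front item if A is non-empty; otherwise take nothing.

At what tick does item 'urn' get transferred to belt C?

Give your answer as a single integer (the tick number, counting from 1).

Answer: 6

Derivation:
Tick 1: prefer A, take quill from A; A=[nail,orb,urn,hinge] B=[oval,beam] C=[quill]
Tick 2: prefer B, take oval from B; A=[nail,orb,urn,hinge] B=[beam] C=[quill,oval]
Tick 3: prefer A, take nail from A; A=[orb,urn,hinge] B=[beam] C=[quill,oval,nail]
Tick 4: prefer B, take beam from B; A=[orb,urn,hinge] B=[-] C=[quill,oval,nail,beam]
Tick 5: prefer A, take orb from A; A=[urn,hinge] B=[-] C=[quill,oval,nail,beam,orb]
Tick 6: prefer B, take urn from A; A=[hinge] B=[-] C=[quill,oval,nail,beam,orb,urn]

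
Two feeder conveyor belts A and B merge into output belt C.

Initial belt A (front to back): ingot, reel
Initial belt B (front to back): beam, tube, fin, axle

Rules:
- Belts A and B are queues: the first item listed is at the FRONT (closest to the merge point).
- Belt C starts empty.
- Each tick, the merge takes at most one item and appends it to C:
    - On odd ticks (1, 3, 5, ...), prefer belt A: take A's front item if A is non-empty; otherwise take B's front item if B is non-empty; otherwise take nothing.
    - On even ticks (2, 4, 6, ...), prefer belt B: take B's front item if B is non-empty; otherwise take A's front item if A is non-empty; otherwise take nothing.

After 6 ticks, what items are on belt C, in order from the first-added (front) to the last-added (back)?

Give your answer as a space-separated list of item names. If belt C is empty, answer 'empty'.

Answer: ingot beam reel tube fin axle

Derivation:
Tick 1: prefer A, take ingot from A; A=[reel] B=[beam,tube,fin,axle] C=[ingot]
Tick 2: prefer B, take beam from B; A=[reel] B=[tube,fin,axle] C=[ingot,beam]
Tick 3: prefer A, take reel from A; A=[-] B=[tube,fin,axle] C=[ingot,beam,reel]
Tick 4: prefer B, take tube from B; A=[-] B=[fin,axle] C=[ingot,beam,reel,tube]
Tick 5: prefer A, take fin from B; A=[-] B=[axle] C=[ingot,beam,reel,tube,fin]
Tick 6: prefer B, take axle from B; A=[-] B=[-] C=[ingot,beam,reel,tube,fin,axle]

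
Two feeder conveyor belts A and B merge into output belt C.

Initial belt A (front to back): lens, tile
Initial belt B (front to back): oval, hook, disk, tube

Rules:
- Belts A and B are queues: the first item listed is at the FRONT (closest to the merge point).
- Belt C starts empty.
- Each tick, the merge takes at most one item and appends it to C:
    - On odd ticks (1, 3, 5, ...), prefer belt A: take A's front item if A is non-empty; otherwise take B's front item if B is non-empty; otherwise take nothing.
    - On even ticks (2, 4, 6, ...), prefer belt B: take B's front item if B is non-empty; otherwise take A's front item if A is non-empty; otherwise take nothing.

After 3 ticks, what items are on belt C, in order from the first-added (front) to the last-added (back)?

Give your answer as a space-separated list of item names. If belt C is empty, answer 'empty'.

Answer: lens oval tile

Derivation:
Tick 1: prefer A, take lens from A; A=[tile] B=[oval,hook,disk,tube] C=[lens]
Tick 2: prefer B, take oval from B; A=[tile] B=[hook,disk,tube] C=[lens,oval]
Tick 3: prefer A, take tile from A; A=[-] B=[hook,disk,tube] C=[lens,oval,tile]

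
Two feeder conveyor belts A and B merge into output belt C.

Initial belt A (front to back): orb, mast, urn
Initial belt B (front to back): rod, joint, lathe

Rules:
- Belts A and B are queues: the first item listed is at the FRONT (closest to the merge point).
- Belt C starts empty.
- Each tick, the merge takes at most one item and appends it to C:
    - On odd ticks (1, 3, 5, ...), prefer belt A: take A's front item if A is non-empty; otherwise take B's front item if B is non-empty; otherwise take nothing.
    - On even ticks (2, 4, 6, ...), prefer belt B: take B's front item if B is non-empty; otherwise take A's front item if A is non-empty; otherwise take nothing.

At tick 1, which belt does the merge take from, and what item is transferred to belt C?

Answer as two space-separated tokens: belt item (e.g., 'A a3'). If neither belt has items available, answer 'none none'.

Tick 1: prefer A, take orb from A; A=[mast,urn] B=[rod,joint,lathe] C=[orb]

Answer: A orb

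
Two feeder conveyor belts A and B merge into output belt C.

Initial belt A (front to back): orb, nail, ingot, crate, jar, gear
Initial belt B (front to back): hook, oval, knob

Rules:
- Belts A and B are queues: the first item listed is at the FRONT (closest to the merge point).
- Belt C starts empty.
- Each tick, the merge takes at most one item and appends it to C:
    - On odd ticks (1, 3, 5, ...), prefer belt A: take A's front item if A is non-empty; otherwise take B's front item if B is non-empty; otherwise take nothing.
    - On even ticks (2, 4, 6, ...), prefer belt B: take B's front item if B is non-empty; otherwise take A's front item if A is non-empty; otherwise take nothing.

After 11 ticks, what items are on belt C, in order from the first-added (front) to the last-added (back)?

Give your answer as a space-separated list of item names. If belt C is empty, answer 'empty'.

Tick 1: prefer A, take orb from A; A=[nail,ingot,crate,jar,gear] B=[hook,oval,knob] C=[orb]
Tick 2: prefer B, take hook from B; A=[nail,ingot,crate,jar,gear] B=[oval,knob] C=[orb,hook]
Tick 3: prefer A, take nail from A; A=[ingot,crate,jar,gear] B=[oval,knob] C=[orb,hook,nail]
Tick 4: prefer B, take oval from B; A=[ingot,crate,jar,gear] B=[knob] C=[orb,hook,nail,oval]
Tick 5: prefer A, take ingot from A; A=[crate,jar,gear] B=[knob] C=[orb,hook,nail,oval,ingot]
Tick 6: prefer B, take knob from B; A=[crate,jar,gear] B=[-] C=[orb,hook,nail,oval,ingot,knob]
Tick 7: prefer A, take crate from A; A=[jar,gear] B=[-] C=[orb,hook,nail,oval,ingot,knob,crate]
Tick 8: prefer B, take jar from A; A=[gear] B=[-] C=[orb,hook,nail,oval,ingot,knob,crate,jar]
Tick 9: prefer A, take gear from A; A=[-] B=[-] C=[orb,hook,nail,oval,ingot,knob,crate,jar,gear]
Tick 10: prefer B, both empty, nothing taken; A=[-] B=[-] C=[orb,hook,nail,oval,ingot,knob,crate,jar,gear]
Tick 11: prefer A, both empty, nothing taken; A=[-] B=[-] C=[orb,hook,nail,oval,ingot,knob,crate,jar,gear]

Answer: orb hook nail oval ingot knob crate jar gear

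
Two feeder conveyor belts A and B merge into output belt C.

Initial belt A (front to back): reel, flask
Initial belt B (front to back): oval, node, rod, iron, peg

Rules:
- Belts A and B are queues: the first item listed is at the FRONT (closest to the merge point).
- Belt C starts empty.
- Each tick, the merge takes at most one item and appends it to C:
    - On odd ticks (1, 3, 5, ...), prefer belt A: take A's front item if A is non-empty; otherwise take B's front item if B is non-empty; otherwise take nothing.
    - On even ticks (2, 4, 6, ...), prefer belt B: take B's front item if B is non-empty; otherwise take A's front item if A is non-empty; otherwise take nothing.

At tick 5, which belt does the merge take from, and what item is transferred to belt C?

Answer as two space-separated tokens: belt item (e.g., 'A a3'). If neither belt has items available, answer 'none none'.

Answer: B rod

Derivation:
Tick 1: prefer A, take reel from A; A=[flask] B=[oval,node,rod,iron,peg] C=[reel]
Tick 2: prefer B, take oval from B; A=[flask] B=[node,rod,iron,peg] C=[reel,oval]
Tick 3: prefer A, take flask from A; A=[-] B=[node,rod,iron,peg] C=[reel,oval,flask]
Tick 4: prefer B, take node from B; A=[-] B=[rod,iron,peg] C=[reel,oval,flask,node]
Tick 5: prefer A, take rod from B; A=[-] B=[iron,peg] C=[reel,oval,flask,node,rod]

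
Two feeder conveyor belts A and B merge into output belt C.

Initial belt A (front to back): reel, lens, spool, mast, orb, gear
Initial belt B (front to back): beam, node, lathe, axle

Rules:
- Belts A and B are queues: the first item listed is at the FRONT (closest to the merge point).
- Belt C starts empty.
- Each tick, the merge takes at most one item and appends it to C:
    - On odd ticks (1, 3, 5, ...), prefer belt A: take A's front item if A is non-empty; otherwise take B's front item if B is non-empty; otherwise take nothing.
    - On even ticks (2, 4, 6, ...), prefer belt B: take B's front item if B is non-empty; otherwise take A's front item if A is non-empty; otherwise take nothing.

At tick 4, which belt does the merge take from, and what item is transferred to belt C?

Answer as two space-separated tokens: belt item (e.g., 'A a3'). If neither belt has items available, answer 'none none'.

Answer: B node

Derivation:
Tick 1: prefer A, take reel from A; A=[lens,spool,mast,orb,gear] B=[beam,node,lathe,axle] C=[reel]
Tick 2: prefer B, take beam from B; A=[lens,spool,mast,orb,gear] B=[node,lathe,axle] C=[reel,beam]
Tick 3: prefer A, take lens from A; A=[spool,mast,orb,gear] B=[node,lathe,axle] C=[reel,beam,lens]
Tick 4: prefer B, take node from B; A=[spool,mast,orb,gear] B=[lathe,axle] C=[reel,beam,lens,node]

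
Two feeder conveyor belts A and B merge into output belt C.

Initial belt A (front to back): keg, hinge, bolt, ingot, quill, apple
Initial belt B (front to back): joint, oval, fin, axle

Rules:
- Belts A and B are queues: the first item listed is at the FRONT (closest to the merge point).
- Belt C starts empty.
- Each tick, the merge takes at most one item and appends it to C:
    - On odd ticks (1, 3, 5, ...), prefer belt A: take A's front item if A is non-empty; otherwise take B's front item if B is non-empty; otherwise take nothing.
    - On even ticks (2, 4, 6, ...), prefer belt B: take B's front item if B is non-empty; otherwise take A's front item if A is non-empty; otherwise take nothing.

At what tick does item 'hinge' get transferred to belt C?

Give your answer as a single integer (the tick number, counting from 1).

Answer: 3

Derivation:
Tick 1: prefer A, take keg from A; A=[hinge,bolt,ingot,quill,apple] B=[joint,oval,fin,axle] C=[keg]
Tick 2: prefer B, take joint from B; A=[hinge,bolt,ingot,quill,apple] B=[oval,fin,axle] C=[keg,joint]
Tick 3: prefer A, take hinge from A; A=[bolt,ingot,quill,apple] B=[oval,fin,axle] C=[keg,joint,hinge]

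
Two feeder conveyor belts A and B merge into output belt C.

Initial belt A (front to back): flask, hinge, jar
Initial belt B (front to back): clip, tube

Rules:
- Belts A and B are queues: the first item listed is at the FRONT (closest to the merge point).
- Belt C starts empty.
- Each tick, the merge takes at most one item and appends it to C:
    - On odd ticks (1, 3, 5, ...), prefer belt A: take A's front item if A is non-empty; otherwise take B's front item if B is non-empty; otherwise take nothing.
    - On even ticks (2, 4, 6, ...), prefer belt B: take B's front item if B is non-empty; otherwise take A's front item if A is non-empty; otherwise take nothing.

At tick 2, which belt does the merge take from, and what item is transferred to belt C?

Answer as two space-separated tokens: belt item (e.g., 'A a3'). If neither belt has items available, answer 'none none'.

Tick 1: prefer A, take flask from A; A=[hinge,jar] B=[clip,tube] C=[flask]
Tick 2: prefer B, take clip from B; A=[hinge,jar] B=[tube] C=[flask,clip]

Answer: B clip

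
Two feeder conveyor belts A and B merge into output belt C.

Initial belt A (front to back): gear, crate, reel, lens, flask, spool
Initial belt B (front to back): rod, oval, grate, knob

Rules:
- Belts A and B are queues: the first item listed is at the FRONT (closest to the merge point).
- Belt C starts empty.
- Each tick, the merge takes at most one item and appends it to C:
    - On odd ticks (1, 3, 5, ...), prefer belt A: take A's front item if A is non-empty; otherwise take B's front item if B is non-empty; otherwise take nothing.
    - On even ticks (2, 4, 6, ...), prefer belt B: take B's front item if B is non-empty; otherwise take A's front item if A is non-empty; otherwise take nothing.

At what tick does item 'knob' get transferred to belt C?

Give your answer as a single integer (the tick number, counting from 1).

Answer: 8

Derivation:
Tick 1: prefer A, take gear from A; A=[crate,reel,lens,flask,spool] B=[rod,oval,grate,knob] C=[gear]
Tick 2: prefer B, take rod from B; A=[crate,reel,lens,flask,spool] B=[oval,grate,knob] C=[gear,rod]
Tick 3: prefer A, take crate from A; A=[reel,lens,flask,spool] B=[oval,grate,knob] C=[gear,rod,crate]
Tick 4: prefer B, take oval from B; A=[reel,lens,flask,spool] B=[grate,knob] C=[gear,rod,crate,oval]
Tick 5: prefer A, take reel from A; A=[lens,flask,spool] B=[grate,knob] C=[gear,rod,crate,oval,reel]
Tick 6: prefer B, take grate from B; A=[lens,flask,spool] B=[knob] C=[gear,rod,crate,oval,reel,grate]
Tick 7: prefer A, take lens from A; A=[flask,spool] B=[knob] C=[gear,rod,crate,oval,reel,grate,lens]
Tick 8: prefer B, take knob from B; A=[flask,spool] B=[-] C=[gear,rod,crate,oval,reel,grate,lens,knob]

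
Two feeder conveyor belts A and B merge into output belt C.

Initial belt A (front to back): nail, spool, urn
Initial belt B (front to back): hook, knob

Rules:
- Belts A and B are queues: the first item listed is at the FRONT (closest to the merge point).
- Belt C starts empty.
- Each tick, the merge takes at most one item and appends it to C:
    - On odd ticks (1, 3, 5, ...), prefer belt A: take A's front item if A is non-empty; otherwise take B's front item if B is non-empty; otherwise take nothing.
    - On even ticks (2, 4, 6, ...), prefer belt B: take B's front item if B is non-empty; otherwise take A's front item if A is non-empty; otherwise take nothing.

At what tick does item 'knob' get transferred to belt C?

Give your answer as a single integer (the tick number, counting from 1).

Tick 1: prefer A, take nail from A; A=[spool,urn] B=[hook,knob] C=[nail]
Tick 2: prefer B, take hook from B; A=[spool,urn] B=[knob] C=[nail,hook]
Tick 3: prefer A, take spool from A; A=[urn] B=[knob] C=[nail,hook,spool]
Tick 4: prefer B, take knob from B; A=[urn] B=[-] C=[nail,hook,spool,knob]

Answer: 4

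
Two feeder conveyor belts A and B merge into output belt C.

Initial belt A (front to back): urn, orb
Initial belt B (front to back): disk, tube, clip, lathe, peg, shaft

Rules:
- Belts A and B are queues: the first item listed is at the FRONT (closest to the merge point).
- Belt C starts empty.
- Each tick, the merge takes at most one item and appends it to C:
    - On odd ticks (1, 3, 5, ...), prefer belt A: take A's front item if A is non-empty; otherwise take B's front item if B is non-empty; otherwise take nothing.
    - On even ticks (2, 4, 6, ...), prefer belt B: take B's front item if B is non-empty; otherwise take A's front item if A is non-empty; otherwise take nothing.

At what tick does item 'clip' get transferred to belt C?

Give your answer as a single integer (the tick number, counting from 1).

Tick 1: prefer A, take urn from A; A=[orb] B=[disk,tube,clip,lathe,peg,shaft] C=[urn]
Tick 2: prefer B, take disk from B; A=[orb] B=[tube,clip,lathe,peg,shaft] C=[urn,disk]
Tick 3: prefer A, take orb from A; A=[-] B=[tube,clip,lathe,peg,shaft] C=[urn,disk,orb]
Tick 4: prefer B, take tube from B; A=[-] B=[clip,lathe,peg,shaft] C=[urn,disk,orb,tube]
Tick 5: prefer A, take clip from B; A=[-] B=[lathe,peg,shaft] C=[urn,disk,orb,tube,clip]

Answer: 5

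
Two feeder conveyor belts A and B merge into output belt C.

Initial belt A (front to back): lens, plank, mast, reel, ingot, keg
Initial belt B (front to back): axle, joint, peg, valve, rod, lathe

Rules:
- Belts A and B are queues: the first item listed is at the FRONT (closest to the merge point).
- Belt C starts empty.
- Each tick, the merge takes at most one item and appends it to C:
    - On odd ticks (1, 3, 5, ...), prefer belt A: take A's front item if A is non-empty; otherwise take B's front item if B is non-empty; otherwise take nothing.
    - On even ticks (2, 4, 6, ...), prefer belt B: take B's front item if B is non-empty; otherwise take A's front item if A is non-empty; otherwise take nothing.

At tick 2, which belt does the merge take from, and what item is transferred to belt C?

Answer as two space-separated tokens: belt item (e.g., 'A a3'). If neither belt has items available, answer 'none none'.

Answer: B axle

Derivation:
Tick 1: prefer A, take lens from A; A=[plank,mast,reel,ingot,keg] B=[axle,joint,peg,valve,rod,lathe] C=[lens]
Tick 2: prefer B, take axle from B; A=[plank,mast,reel,ingot,keg] B=[joint,peg,valve,rod,lathe] C=[lens,axle]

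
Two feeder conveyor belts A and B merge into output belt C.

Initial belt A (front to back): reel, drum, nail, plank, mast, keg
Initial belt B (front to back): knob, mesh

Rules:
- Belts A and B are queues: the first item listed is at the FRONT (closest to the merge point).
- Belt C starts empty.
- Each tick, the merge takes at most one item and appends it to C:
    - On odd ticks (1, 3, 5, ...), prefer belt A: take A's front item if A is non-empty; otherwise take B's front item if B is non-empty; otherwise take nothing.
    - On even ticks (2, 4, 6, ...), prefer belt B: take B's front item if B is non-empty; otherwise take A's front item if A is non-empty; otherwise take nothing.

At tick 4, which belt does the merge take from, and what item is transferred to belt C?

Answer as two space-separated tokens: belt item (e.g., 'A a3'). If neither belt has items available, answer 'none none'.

Answer: B mesh

Derivation:
Tick 1: prefer A, take reel from A; A=[drum,nail,plank,mast,keg] B=[knob,mesh] C=[reel]
Tick 2: prefer B, take knob from B; A=[drum,nail,plank,mast,keg] B=[mesh] C=[reel,knob]
Tick 3: prefer A, take drum from A; A=[nail,plank,mast,keg] B=[mesh] C=[reel,knob,drum]
Tick 4: prefer B, take mesh from B; A=[nail,plank,mast,keg] B=[-] C=[reel,knob,drum,mesh]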